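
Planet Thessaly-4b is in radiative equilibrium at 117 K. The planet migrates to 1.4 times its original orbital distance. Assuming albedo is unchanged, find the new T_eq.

T_eq ∝ L^(1/4) · d^(−1/2).
T′ = 117 / 1.4^(1/2) = 98.9 K.

T_eq ≈ 98.9 K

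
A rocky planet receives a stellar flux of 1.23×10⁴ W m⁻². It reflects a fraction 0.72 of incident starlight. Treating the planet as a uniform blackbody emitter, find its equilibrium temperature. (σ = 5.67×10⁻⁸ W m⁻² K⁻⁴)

T_eq ≈ 351 K

Energy balance: absorbed = emitted ⇒ πR²·S(1−A) = 4πR²·σT_eq⁴, so T_eq⁴ = S(1−A)/(4σ).
T_eq = [1.23×10⁴ × 0.28 / (4 × 5.67×10⁻⁸)]^(1/4) = (1.52×10¹⁰)^(1/4) = 351 K.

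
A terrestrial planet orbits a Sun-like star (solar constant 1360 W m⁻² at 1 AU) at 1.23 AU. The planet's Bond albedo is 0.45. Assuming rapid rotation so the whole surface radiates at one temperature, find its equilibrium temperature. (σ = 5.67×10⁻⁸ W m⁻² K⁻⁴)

T_eq ≈ 216 K

Flux at 1.23 AU: S = 1360/1.23² = 899 W m⁻².
Energy balance: absorbed = emitted ⇒ πR²·S(1−A) = 4πR²·σT_eq⁴, so T_eq⁴ = S(1−A)/(4σ).
T_eq = [899 × 0.55 / (4 × 5.67×10⁻⁸)]^(1/4) = (2.18×10⁹)^(1/4) = 216 K.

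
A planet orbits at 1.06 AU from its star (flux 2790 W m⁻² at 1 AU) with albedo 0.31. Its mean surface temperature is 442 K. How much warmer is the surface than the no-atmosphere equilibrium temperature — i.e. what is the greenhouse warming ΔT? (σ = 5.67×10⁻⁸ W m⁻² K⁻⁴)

S = 2790/1.06² = 2483 W m⁻².
T_eq = [S(1−A)/(4σ)]^(1/4) = [2483×0.69/(4×5.67×10⁻⁸)]^(1/4) = 294.8 K.
ΔT = T_surf − T_eq = 442 − 294.8.

ΔT ≈ 147.2 K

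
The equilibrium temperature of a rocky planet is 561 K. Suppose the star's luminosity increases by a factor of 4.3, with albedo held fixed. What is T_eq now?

T_eq ∝ L^(1/4) · d^(−1/2).
T′ = 561 × 4.3^(1/4) = 808 K.

T_eq ≈ 808 K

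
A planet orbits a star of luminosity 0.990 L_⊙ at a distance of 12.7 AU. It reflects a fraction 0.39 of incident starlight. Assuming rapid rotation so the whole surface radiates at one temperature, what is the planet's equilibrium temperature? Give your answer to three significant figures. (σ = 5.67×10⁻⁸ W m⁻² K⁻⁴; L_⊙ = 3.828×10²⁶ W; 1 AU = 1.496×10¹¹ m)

T_eq ≈ 68.8 K

d = 12.7 AU = 1.90×10¹² m.
L = 0.990 × 3.828×10²⁶ = 3.79×10²⁶ W.
Flux: S = L/(4πd²) = 3.79×10²⁶/(4π×(1.90×10¹²)²) = 8.35 W m⁻².
Energy balance: absorbed = emitted ⇒ πR²·S(1−A) = 4πR²·σT_eq⁴, so T_eq⁴ = S(1−A)/(4σ).
T_eq = [8.35 × 0.61 / (4 × 5.67×10⁻⁸)]^(1/4) = (2.25×10⁷)^(1/4) = 68.8 K.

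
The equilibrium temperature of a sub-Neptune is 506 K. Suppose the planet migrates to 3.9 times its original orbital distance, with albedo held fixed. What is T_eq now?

T_eq ∝ L^(1/4) · d^(−1/2).
T′ = 506 / 3.9^(1/2) = 256 K.

T_eq ≈ 256 K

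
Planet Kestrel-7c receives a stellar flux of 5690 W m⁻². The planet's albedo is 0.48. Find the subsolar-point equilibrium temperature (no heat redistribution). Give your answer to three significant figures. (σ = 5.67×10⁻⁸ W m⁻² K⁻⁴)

T_ss ≈ 478 K

At the subsolar point the surface absorbs S(1−A) and emits σT⁴ per unit area — no factor of 4, since only the local patch is in balance.
T = [5690 × 0.52 / 5.67×10⁻⁸]^(1/4) = (5.22×10¹⁰)^(1/4) = 478 K.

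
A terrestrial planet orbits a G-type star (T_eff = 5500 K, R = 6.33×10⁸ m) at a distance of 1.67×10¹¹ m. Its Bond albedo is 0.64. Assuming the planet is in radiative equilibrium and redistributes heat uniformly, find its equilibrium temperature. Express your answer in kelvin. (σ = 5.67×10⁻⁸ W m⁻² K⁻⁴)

L = 4πR_⋆²σT_⋆⁴ = 4π(6.33×10⁸)² × 5.67×10⁻⁸ × (5500)⁴ = 2.61×10²⁶ W.
S = L/(4πd²) = 745 W m⁻².
Energy balance: absorbed = emitted ⇒ πR²·S(1−A) = 4πR²·σT_eq⁴, so T_eq⁴ = S(1−A)/(4σ).
T_eq = [745 × 0.36 / (4 × 5.67×10⁻⁸)]^(1/4) = (1.18×10⁹)^(1/4) = 185 K.

T_eq ≈ 185 K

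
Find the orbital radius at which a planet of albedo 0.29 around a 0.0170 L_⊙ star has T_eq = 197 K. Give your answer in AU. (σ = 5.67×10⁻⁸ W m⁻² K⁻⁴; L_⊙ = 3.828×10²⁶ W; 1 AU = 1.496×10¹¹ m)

L = 0.0170 × 3.828×10²⁶ = 6.51×10²⁴ W.
From T_eq⁴ = L(1−A)/(16πσd²): d = √[L(1−A)/(16πσT_eq⁴)].
d = √[6.51×10²⁴ × 0.71 / (16π × 5.67×10⁻⁸ × (197)⁴)] = 3.28×10¹⁰ m = 0.219 AU.

d ≈ 0.219 AU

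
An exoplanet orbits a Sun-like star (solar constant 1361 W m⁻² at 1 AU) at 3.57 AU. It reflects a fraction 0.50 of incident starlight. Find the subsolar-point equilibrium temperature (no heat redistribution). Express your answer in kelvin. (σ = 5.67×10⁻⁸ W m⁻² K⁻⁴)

Flux at 3.57 AU: S = 1361/3.57² = 107 W m⁻².
At the subsolar point the surface absorbs S(1−A) and emits σT⁴ per unit area — no factor of 4, since only the local patch is in balance.
T = [107 × 0.50 / 5.67×10⁻⁸]^(1/4) = (9.42×10⁸)^(1/4) = 175 K.

T_ss ≈ 175 K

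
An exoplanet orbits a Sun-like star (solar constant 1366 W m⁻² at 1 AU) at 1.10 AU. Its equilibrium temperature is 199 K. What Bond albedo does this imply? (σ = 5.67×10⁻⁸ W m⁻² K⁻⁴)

Flux at 1.10 AU: S = 1366/1.10² = 1130 W m⁻².
From T_eq⁴ = S(1−A)/(4σ): 1−A = 4σT_eq⁴/S.
1−A = 4 × 5.67×10⁻⁸ × (199)⁴ / 1130 = 0.315.

A ≈ 0.68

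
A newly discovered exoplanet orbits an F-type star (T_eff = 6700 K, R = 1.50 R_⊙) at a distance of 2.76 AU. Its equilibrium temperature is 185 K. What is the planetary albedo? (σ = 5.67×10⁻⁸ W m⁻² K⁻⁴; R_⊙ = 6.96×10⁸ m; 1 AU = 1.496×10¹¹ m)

R_⋆ = 1.50 × 6.96×10⁸ = 1.04×10⁹ m.
d = 2.76 AU = 4.13×10¹¹ m.
L = 4πR_⋆²σT_⋆⁴ = 4π(1.04×10⁹)² × 5.67×10⁻⁸ × (6700)⁴ = 1.56×10²⁷ W.
S = L/(4πd²) = 730 W m⁻².
From T_eq⁴ = S(1−A)/(4σ): 1−A = 4σT_eq⁴/S.
1−A = 4 × 5.67×10⁻⁸ × (185)⁴ / 730 = 0.364.

A ≈ 0.64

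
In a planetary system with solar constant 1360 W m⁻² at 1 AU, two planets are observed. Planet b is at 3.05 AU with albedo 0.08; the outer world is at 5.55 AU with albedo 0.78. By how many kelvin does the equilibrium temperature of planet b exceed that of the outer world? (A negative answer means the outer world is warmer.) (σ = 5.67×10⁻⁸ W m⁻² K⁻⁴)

ΔT ≈ 75.2 K

T_eq = [S₀(1−A)/(4σd²)]^(1/4), so T ∝ (1−A)^(1/4) / √d.
T₁ = [1360×0.92/(4×5.67×10⁻⁸×3.05²)]^(1/4) = 156.05 K.
T₂ = [1360×0.22/(4×5.67×10⁻⁸×5.55²)]^(1/4) = 80.90 K.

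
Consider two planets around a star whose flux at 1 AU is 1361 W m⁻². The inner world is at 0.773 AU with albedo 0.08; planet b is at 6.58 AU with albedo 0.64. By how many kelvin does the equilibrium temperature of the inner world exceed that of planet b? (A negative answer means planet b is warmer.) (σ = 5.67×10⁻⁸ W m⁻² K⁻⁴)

T_eq = [S₀(1−A)/(4σd²)]^(1/4), so T ∝ (1−A)^(1/4) / √d.
T₁ = [1361×0.92/(4×5.67×10⁻⁸×0.773²)]^(1/4) = 310.04 K.
T₂ = [1361×0.36/(4×5.67×10⁻⁸×6.58²)]^(1/4) = 84.05 K.

ΔT ≈ 226.0 K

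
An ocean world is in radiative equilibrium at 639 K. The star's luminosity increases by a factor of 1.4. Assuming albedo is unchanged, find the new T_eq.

T_eq ≈ 695 K

T_eq ∝ L^(1/4) · d^(−1/2).
T′ = 639 × 1.4^(1/4) = 695 K.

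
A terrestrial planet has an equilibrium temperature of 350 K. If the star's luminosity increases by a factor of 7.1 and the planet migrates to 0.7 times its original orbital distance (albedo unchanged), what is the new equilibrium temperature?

T_eq ≈ 683 K

T_eq ∝ L^(1/4) · d^(−1/2).
T′ = 350 × 7.1^(1/4) / 0.7^(1/2) = 683 K.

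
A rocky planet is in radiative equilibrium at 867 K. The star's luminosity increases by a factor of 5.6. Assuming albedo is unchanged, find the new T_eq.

T_eq ≈ 1330 K

T_eq ∝ L^(1/4) · d^(−1/2).
T′ = 867 × 5.6^(1/4) = 1330 K.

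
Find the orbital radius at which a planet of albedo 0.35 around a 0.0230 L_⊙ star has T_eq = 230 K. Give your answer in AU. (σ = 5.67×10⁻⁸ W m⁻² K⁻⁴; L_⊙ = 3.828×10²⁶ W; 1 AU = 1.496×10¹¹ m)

L = 0.0230 × 3.828×10²⁶ = 8.80×10²⁴ W.
From T_eq⁴ = L(1−A)/(16πσd²): d = √[L(1−A)/(16πσT_eq⁴)].
d = √[8.80×10²⁴ × 0.65 / (16π × 5.67×10⁻⁸ × (230)⁴)] = 2.68×10¹⁰ m = 0.179 AU.

d ≈ 0.179 AU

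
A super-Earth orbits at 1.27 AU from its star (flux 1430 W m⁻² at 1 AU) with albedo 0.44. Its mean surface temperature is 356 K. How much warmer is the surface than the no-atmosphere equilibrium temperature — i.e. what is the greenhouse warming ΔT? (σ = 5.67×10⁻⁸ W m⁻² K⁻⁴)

S = 1430/1.27² = 886.6 W m⁻².
T_eq = [S(1−A)/(4σ)]^(1/4) = [886.6×0.56/(4×5.67×10⁻⁸)]^(1/4) = 216.3 K.
ΔT = T_surf − T_eq = 356 − 216.3.

ΔT ≈ 139.7 K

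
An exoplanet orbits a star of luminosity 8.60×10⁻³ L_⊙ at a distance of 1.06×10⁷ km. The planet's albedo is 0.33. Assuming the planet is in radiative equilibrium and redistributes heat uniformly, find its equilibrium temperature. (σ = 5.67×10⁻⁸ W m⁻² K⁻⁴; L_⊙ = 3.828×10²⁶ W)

d = 1.06×10⁷ km = 1.06×10¹⁰ m.
L = 8.60×10⁻³ × 3.828×10²⁶ = 3.29×10²⁴ W.
Flux: S = L/(4πd²) = 3.29×10²⁴/(4π×(1.06×10¹⁰)²) = 2330 W m⁻².
Energy balance: absorbed = emitted ⇒ πR²·S(1−A) = 4πR²·σT_eq⁴, so T_eq⁴ = S(1−A)/(4σ).
T_eq = [2330 × 0.67 / (4 × 5.67×10⁻⁸)]^(1/4) = (6.89×10⁹)^(1/4) = 288 K.

T_eq ≈ 288 K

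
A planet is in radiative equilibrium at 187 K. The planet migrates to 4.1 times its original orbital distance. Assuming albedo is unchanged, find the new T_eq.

T_eq ≈ 92.4 K

T_eq ∝ L^(1/4) · d^(−1/2).
T′ = 187 / 4.1^(1/2) = 92.4 K.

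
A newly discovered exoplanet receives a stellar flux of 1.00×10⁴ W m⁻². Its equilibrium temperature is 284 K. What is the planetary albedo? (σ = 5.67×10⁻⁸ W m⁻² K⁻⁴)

From T_eq⁴ = S(1−A)/(4σ): 1−A = 4σT_eq⁴/S.
1−A = 4 × 5.67×10⁻⁸ × (284)⁴ / 1.00×10⁴ = 0.148.

A ≈ 0.85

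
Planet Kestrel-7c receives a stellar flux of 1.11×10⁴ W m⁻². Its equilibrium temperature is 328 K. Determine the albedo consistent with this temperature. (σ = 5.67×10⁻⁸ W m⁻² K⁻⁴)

A ≈ 0.76

From T_eq⁴ = S(1−A)/(4σ): 1−A = 4σT_eq⁴/S.
1−A = 4 × 5.67×10⁻⁸ × (328)⁴ / 1.11×10⁴ = 0.236.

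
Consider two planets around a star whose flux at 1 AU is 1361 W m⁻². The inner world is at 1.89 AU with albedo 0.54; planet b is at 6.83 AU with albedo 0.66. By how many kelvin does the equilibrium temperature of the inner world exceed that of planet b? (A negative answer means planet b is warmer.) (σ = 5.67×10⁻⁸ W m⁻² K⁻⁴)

ΔT ≈ 85.4 K

T_eq = [S₀(1−A)/(4σd²)]^(1/4), so T ∝ (1−A)^(1/4) / √d.
T₁ = [1361×0.46/(4×5.67×10⁻⁸×1.89²)]^(1/4) = 166.73 K.
T₂ = [1361×0.34/(4×5.67×10⁻⁸×6.83²)]^(1/4) = 81.32 K.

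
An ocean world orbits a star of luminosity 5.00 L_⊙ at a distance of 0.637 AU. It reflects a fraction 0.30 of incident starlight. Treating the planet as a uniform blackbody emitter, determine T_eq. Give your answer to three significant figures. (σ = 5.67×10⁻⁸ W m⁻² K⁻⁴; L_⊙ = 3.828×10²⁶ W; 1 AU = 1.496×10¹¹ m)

d = 0.637 AU = 9.53×10¹⁰ m.
L = 5.00 × 3.828×10²⁶ = 1.91×10²⁷ W.
Flux: S = L/(4πd²) = 1.91×10²⁷/(4π×(9.53×10¹⁰)²) = 1.68×10⁴ W m⁻².
Energy balance: absorbed = emitted ⇒ πR²·S(1−A) = 4πR²·σT_eq⁴, so T_eq⁴ = S(1−A)/(4σ).
T_eq = [1.68×10⁴ × 0.70 / (4 × 5.67×10⁻⁸)]^(1/4) = (5.18×10¹⁰)^(1/4) = 477 K.

T_eq ≈ 477 K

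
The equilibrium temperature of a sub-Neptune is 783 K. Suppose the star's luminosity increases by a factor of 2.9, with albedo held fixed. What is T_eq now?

T_eq ∝ L^(1/4) · d^(−1/2).
T′ = 783 × 2.9^(1/4) = 1020 K.

T_eq ≈ 1020 K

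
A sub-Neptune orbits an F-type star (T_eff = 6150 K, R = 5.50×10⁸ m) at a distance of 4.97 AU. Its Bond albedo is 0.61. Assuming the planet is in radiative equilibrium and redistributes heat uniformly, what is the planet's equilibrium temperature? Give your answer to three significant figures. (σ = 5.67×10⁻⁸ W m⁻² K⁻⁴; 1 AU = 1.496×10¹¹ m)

T_eq ≈ 93.5 K

d = 4.97 AU = 7.44×10¹¹ m.
L = 4πR_⋆²σT_⋆⁴ = 4π(5.50×10⁸)² × 5.67×10⁻⁸ × (6150)⁴ = 3.08×10²⁶ W.
S = L/(4πd²) = 44.4 W m⁻².
Energy balance: absorbed = emitted ⇒ πR²·S(1−A) = 4πR²·σT_eq⁴, so T_eq⁴ = S(1−A)/(4σ).
T_eq = [44.4 × 0.39 / (4 × 5.67×10⁻⁸)]^(1/4) = (7.63×10⁷)^(1/4) = 93.5 K.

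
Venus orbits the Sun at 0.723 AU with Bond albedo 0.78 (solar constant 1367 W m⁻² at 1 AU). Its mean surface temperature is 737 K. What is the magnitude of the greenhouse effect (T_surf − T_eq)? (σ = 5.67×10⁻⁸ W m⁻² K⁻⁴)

S = 1367/0.723² = 2615 W m⁻².
T_eq = [S(1−A)/(4σ)]^(1/4) = [2615×0.22/(4×5.67×10⁻⁸)]^(1/4) = 224.4 K.
ΔT = T_surf − T_eq = 737 − 224.4.

ΔT ≈ 512.6 K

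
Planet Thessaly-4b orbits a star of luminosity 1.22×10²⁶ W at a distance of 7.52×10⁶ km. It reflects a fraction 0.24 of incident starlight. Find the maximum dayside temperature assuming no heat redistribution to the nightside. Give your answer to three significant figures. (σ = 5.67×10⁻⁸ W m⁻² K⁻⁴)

d = 7.52×10⁶ km = 7.52×10⁹ m.
Flux: S = L/(4πd²) = 1.22×10²⁶/(4π×(7.52×10⁹)²) = 1.72×10⁵ W m⁻².
With no redistribution each surface element balances locally: S(1−A) = σT⁴.
T = [1.72×10⁵ × 0.76 / 5.67×10⁻⁸]^(1/4) = (2.30×10¹²)^(1/4) = 1230 K.

T_ss ≈ 1230 K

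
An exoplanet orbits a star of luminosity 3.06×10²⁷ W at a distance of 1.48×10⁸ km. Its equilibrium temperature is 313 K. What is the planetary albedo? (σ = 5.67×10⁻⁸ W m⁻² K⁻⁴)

d = 1.48×10⁸ km = 1.48×10¹¹ m.
Flux: S = L/(4πd²) = 3.06×10²⁷/(4π×(1.48×10¹¹)²) = 1.11×10⁴ W m⁻².
From T_eq⁴ = S(1−A)/(4σ): 1−A = 4σT_eq⁴/S.
1−A = 4 × 5.67×10⁻⁸ × (313)⁴ / 1.11×10⁴ = 0.196.

A ≈ 0.80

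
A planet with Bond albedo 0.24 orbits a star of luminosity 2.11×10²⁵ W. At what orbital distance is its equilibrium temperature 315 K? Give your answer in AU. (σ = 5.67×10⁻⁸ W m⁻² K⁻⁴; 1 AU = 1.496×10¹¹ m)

d ≈ 0.160 AU

From T_eq⁴ = L(1−A)/(16πσd²): d = √[L(1−A)/(16πσT_eq⁴)].
d = √[2.11×10²⁵ × 0.76 / (16π × 5.67×10⁻⁸ × (315)⁴)] = 2.39×10¹⁰ m = 0.160 AU.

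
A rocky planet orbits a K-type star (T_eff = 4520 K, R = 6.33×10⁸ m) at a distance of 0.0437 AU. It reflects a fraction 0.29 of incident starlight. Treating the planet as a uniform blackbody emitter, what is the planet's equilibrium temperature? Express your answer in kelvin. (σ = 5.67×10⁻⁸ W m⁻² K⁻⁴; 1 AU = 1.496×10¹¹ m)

d = 0.0437 AU = 6.54×10⁹ m.
L = 4πR_⋆²σT_⋆⁴ = 4π(6.33×10⁸)² × 5.67×10⁻⁸ × (4520)⁴ = 1.19×10²⁶ W.
S = L/(4πd²) = 2.22×10⁵ W m⁻².
Energy balance: absorbed = emitted ⇒ πR²·S(1−A) = 4πR²·σT_eq⁴, so T_eq⁴ = S(1−A)/(4σ).
T_eq = [2.22×10⁵ × 0.71 / (4 × 5.67×10⁻⁸)]^(1/4) = (6.95×10¹¹)^(1/4) = 913 K.

T_eq ≈ 913 K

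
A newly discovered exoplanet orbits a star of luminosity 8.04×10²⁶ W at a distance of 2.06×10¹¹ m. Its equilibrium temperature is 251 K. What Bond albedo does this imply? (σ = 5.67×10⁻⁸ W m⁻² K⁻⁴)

A ≈ 0.40

Flux: S = L/(4πd²) = 8.04×10²⁶/(4π×(2.06×10¹¹)²) = 1510 W m⁻².
From T_eq⁴ = S(1−A)/(4σ): 1−A = 4σT_eq⁴/S.
1−A = 4 × 5.67×10⁻⁸ × (251)⁴ / 1510 = 0.597.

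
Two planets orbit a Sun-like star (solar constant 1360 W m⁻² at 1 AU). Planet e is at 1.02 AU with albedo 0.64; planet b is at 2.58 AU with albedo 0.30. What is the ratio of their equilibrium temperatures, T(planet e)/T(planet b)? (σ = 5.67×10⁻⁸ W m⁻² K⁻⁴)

T₁/T₂ ≈ 1.347

T_eq = [S₀(1−A)/(4σd²)]^(1/4), so T ∝ (1−A)^(1/4) / √d.
T₁ = [1360×0.36/(4×5.67×10⁻⁸×1.02²)]^(1/4) = 213.43 K.
T₂ = [1360×0.70/(4×5.67×10⁻⁸×2.58²)]^(1/4) = 158.47 K.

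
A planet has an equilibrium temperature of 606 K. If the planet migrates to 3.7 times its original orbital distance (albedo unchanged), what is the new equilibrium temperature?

T_eq ≈ 315 K

T_eq ∝ L^(1/4) · d^(−1/2).
T′ = 606 / 3.7^(1/2) = 315 K.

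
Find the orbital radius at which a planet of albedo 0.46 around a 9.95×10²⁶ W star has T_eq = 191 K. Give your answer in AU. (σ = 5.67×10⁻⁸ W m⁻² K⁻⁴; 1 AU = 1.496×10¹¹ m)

From T_eq⁴ = L(1−A)/(16πσd²): d = √[L(1−A)/(16πσT_eq⁴)].
d = √[9.95×10²⁶ × 0.54 / (16π × 5.67×10⁻⁸ × (191)⁴)] = 3.76×10¹¹ m = 2.52 AU.

d ≈ 2.52 AU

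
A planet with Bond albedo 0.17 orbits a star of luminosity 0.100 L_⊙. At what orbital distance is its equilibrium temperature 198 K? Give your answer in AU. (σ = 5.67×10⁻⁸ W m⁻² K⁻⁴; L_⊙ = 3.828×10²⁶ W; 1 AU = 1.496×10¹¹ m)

L = 0.100 × 3.828×10²⁶ = 3.83×10²⁵ W.
From T_eq⁴ = L(1−A)/(16πσd²): d = √[L(1−A)/(16πσT_eq⁴)].
d = √[3.83×10²⁵ × 0.83 / (16π × 5.67×10⁻⁸ × (198)⁴)] = 8.52×10¹⁰ m = 0.569 AU.

d ≈ 0.569 AU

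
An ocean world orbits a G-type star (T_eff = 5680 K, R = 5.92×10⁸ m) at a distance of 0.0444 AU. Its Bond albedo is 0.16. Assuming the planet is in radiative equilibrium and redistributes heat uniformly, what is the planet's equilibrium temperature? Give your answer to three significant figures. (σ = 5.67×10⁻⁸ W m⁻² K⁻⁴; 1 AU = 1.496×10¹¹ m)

d = 0.0444 AU = 6.64×10⁹ m.
L = 4πR_⋆²σT_⋆⁴ = 4π(5.92×10⁸)² × 5.67×10⁻⁸ × (5680)⁴ = 2.60×10²⁶ W.
S = L/(4πd²) = 4.69×10⁵ W m⁻².
Energy balance: absorbed = emitted ⇒ πR²·S(1−A) = 4πR²·σT_eq⁴, so T_eq⁴ = S(1−A)/(4σ).
T_eq = [4.69×10⁵ × 0.84 / (4 × 5.67×10⁻⁸)]^(1/4) = (1.74×10¹²)^(1/4) = 1150 K.

T_eq ≈ 1150 K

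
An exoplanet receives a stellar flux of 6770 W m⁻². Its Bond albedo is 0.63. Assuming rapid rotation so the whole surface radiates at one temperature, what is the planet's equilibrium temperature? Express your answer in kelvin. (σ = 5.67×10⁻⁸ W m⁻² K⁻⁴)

T_eq ≈ 324 K

Energy balance: absorbed = emitted ⇒ πR²·S(1−A) = 4πR²·σT_eq⁴, so T_eq⁴ = S(1−A)/(4σ).
T_eq = [6770 × 0.37 / (4 × 5.67×10⁻⁸)]^(1/4) = (1.10×10¹⁰)^(1/4) = 324 K.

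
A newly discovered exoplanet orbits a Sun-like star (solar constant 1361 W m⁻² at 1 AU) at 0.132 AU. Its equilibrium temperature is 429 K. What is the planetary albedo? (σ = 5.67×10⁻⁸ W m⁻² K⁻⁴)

Flux at 0.132 AU: S = 1361/0.132² = 7.81×10⁴ W m⁻².
From T_eq⁴ = S(1−A)/(4σ): 1−A = 4σT_eq⁴/S.
1−A = 4 × 5.67×10⁻⁸ × (429)⁴ / 7.81×10⁴ = 0.098.

A ≈ 0.90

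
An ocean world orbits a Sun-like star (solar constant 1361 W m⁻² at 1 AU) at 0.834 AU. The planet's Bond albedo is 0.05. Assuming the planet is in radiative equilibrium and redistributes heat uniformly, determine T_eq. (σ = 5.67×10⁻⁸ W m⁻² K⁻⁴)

T_eq ≈ 301 K

Flux at 0.834 AU: S = 1361/0.834² = 1960 W m⁻².
Energy balance: absorbed = emitted ⇒ πR²·S(1−A) = 4πR²·σT_eq⁴, so T_eq⁴ = S(1−A)/(4σ).
T_eq = [1960 × 0.95 / (4 × 5.67×10⁻⁸)]^(1/4) = (8.20×10⁹)^(1/4) = 301 K.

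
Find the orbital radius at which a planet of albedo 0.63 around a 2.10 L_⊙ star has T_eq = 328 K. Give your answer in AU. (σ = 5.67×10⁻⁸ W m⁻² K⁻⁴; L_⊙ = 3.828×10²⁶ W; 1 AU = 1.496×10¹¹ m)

L = 2.10 × 3.828×10²⁶ = 8.04×10²⁶ W.
From T_eq⁴ = L(1−A)/(16πσd²): d = √[L(1−A)/(16πσT_eq⁴)].
d = √[8.04×10²⁶ × 0.37 / (16π × 5.67×10⁻⁸ × (328)⁴)] = 9.50×10¹⁰ m = 0.635 AU.

d ≈ 0.635 AU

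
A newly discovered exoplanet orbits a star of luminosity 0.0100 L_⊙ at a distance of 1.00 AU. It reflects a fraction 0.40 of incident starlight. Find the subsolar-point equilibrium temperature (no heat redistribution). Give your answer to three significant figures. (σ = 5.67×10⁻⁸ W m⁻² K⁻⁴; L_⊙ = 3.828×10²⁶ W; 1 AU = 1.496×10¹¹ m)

d = 1.00 AU = 1.50×10¹¹ m.
L = 0.0100 × 3.828×10²⁶ = 3.83×10²⁴ W.
Flux: S = L/(4πd²) = 3.83×10²⁴/(4π×(1.50×10¹¹)²) = 13.6 W m⁻².
At the subsolar point the surface absorbs S(1−A) and emits σT⁴ per unit area — no factor of 4, since only the local patch is in balance.
T = [13.6 × 0.60 / 5.67×10⁻⁸]^(1/4) = (1.44×10⁸)^(1/4) = 110 K.

T_ss ≈ 110 K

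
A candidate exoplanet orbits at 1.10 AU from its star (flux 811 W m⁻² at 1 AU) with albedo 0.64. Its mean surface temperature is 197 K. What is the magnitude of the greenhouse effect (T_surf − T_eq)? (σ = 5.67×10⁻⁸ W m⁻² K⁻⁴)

ΔT ≈ 16.4 K

S = 811/1.10² = 670.2 W m⁻².
T_eq = [S(1−A)/(4σ)]^(1/4) = [670.2×0.36/(4×5.67×10⁻⁸)]^(1/4) = 180.6 K.
ΔT = T_surf − T_eq = 197 − 180.6.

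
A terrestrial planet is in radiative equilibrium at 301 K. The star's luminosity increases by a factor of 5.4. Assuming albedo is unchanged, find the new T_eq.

T_eq ∝ L^(1/4) · d^(−1/2).
T′ = 301 × 5.4^(1/4) = 459 K.

T_eq ≈ 459 K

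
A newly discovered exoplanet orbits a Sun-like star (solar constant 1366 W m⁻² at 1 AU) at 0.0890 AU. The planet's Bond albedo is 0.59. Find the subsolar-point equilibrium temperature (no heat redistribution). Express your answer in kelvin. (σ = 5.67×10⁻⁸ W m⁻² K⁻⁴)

T_ss ≈ 1060 K

Flux at 0.0890 AU: S = 1366/0.0890² = 1.72×10⁵ W m⁻².
At the subsolar point the surface absorbs S(1−A) and emits σT⁴ per unit area — no factor of 4, since only the local patch is in balance.
T = [1.72×10⁵ × 0.41 / 5.67×10⁻⁸]^(1/4) = (1.25×10¹²)^(1/4) = 1060 K.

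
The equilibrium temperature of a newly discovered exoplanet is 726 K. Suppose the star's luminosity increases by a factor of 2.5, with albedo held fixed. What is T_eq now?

T_eq ∝ L^(1/4) · d^(−1/2).
T′ = 726 × 2.5^(1/4) = 913 K.

T_eq ≈ 913 K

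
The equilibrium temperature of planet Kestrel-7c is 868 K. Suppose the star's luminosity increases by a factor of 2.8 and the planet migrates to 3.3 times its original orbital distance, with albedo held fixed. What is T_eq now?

T_eq ∝ L^(1/4) · d^(−1/2).
T′ = 868 × 2.8^(1/4) / 3.3^(1/2) = 618 K.

T_eq ≈ 618 K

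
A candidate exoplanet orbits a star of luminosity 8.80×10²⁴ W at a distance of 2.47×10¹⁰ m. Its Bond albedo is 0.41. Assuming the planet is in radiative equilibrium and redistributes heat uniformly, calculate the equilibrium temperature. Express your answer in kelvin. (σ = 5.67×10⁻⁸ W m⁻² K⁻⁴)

Flux: S = L/(4πd²) = 8.80×10²⁴/(4π×(2.47×10¹⁰)²) = 1150 W m⁻².
Energy balance: absorbed = emitted ⇒ πR²·S(1−A) = 4πR²·σT_eq⁴, so T_eq⁴ = S(1−A)/(4σ).
T_eq = [1150 × 0.59 / (4 × 5.67×10⁻⁸)]^(1/4) = (2.99×10⁹)^(1/4) = 234 K.

T_eq ≈ 234 K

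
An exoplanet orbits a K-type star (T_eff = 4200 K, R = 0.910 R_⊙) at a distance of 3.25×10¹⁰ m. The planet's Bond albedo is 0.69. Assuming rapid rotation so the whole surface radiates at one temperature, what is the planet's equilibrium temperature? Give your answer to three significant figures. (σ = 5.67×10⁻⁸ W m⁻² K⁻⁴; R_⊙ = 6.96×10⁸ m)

T_eq ≈ 309 K

R_⋆ = 0.910 × 6.96×10⁸ = 6.33×10⁸ m.
L = 4πR_⋆²σT_⋆⁴ = 4π(6.33×10⁸)² × 5.67×10⁻⁸ × (4200)⁴ = 8.89×10²⁵ W.
S = L/(4πd²) = 6700 W m⁻².
Energy balance: absorbed = emitted ⇒ πR²·S(1−A) = 4πR²·σT_eq⁴, so T_eq⁴ = S(1−A)/(4σ).
T_eq = [6700 × 0.31 / (4 × 5.67×10⁻⁸)]^(1/4) = (9.16×10⁹)^(1/4) = 309 K.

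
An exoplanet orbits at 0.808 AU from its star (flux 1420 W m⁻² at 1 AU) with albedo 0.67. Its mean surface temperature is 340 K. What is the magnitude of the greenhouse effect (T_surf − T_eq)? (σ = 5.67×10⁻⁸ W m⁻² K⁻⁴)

S = 1420/0.808² = 2175 W m⁻².
T_eq = [S(1−A)/(4σ)]^(1/4) = [2175×0.33/(4×5.67×10⁻⁸)]^(1/4) = 237.2 K.
ΔT = T_surf − T_eq = 340 − 237.2.

ΔT ≈ 102.8 K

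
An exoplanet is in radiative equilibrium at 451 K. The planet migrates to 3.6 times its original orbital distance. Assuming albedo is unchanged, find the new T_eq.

T_eq ∝ L^(1/4) · d^(−1/2).
T′ = 451 / 3.6^(1/2) = 238 K.

T_eq ≈ 238 K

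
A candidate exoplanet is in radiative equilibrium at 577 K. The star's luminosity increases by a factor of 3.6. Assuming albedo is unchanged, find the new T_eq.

T_eq ∝ L^(1/4) · d^(−1/2).
T′ = 577 × 3.6^(1/4) = 795 K.

T_eq ≈ 795 K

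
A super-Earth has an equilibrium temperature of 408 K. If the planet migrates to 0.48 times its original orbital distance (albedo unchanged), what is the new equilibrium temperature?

T_eq ≈ 589 K

T_eq ∝ L^(1/4) · d^(−1/2).
T′ = 408 / 0.48^(1/2) = 589 K.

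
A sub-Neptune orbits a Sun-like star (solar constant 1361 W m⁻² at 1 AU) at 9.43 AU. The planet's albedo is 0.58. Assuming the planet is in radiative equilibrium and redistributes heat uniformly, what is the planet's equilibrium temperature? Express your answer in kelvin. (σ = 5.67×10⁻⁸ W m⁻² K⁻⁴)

Flux at 9.43 AU: S = 1361/9.43² = 15.3 W m⁻².
Energy balance: absorbed = emitted ⇒ πR²·S(1−A) = 4πR²·σT_eq⁴, so T_eq⁴ = S(1−A)/(4σ).
T_eq = [15.3 × 0.42 / (4 × 5.67×10⁻⁸)]^(1/4) = (2.83×10⁷)^(1/4) = 73.0 K.

T_eq ≈ 73.0 K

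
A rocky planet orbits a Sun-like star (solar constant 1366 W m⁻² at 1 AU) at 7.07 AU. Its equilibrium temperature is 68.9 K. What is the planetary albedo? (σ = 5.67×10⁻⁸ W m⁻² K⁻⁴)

Flux at 7.07 AU: S = 1366/7.07² = 27.3 W m⁻².
From T_eq⁴ = S(1−A)/(4σ): 1−A = 4σT_eq⁴/S.
1−A = 4 × 5.67×10⁻⁸ × (68.9)⁴ / 27.3 = 0.187.

A ≈ 0.81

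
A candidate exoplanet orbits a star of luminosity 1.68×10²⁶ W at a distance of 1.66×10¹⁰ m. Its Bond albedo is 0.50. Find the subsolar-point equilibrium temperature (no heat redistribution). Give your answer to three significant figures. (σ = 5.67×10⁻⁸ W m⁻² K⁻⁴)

T_ss ≈ 809 K

Flux: S = L/(4πd²) = 1.68×10²⁶/(4π×(1.66×10¹⁰)²) = 4.85×10⁴ W m⁻².
At the subsolar point the surface absorbs S(1−A) and emits σT⁴ per unit area — no factor of 4, since only the local patch is in balance.
T = [4.85×10⁴ × 0.50 / 5.67×10⁻⁸]^(1/4) = (4.28×10¹¹)^(1/4) = 809 K.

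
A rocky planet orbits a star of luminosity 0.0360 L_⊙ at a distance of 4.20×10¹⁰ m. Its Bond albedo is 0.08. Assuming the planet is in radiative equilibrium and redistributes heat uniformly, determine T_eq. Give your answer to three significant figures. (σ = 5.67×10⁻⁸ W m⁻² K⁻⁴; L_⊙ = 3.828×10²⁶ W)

T_eq ≈ 224 K

L = 0.0360 × 3.828×10²⁶ = 1.38×10²⁵ W.
Flux: S = L/(4πd²) = 1.38×10²⁵/(4π×(4.20×10¹⁰)²) = 622 W m⁻².
Energy balance: absorbed = emitted ⇒ πR²·S(1−A) = 4πR²·σT_eq⁴, so T_eq⁴ = S(1−A)/(4σ).
T_eq = [622 × 0.92 / (4 × 5.67×10⁻⁸)]^(1/4) = (2.52×10⁹)^(1/4) = 224 K.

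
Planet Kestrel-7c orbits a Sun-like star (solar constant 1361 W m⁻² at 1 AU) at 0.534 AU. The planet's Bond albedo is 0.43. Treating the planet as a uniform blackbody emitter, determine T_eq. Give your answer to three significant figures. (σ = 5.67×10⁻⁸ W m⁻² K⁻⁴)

Flux at 0.534 AU: S = 1361/0.534² = 4770 W m⁻².
Energy balance: absorbed = emitted ⇒ πR²·S(1−A) = 4πR²·σT_eq⁴, so T_eq⁴ = S(1−A)/(4σ).
T_eq = [4770 × 0.57 / (4 × 5.67×10⁻⁸)]^(1/4) = (1.20×10¹⁰)^(1/4) = 331 K.

T_eq ≈ 331 K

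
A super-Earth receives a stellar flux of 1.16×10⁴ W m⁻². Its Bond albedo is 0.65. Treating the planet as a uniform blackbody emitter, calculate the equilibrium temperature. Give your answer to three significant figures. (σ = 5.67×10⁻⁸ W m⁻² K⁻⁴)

Energy balance: absorbed = emitted ⇒ πR²·S(1−A) = 4πR²·σT_eq⁴, so T_eq⁴ = S(1−A)/(4σ).
T_eq = [1.16×10⁴ × 0.35 / (4 × 5.67×10⁻⁸)]^(1/4) = (1.79×10¹⁰)^(1/4) = 366 K.

T_eq ≈ 366 K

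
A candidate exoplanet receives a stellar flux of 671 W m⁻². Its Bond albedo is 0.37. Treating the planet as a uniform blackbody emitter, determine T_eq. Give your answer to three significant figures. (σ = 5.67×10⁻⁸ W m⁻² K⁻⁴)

T_eq ≈ 208 K

Energy balance: absorbed = emitted ⇒ πR²·S(1−A) = 4πR²·σT_eq⁴, so T_eq⁴ = S(1−A)/(4σ).
T_eq = [671 × 0.63 / (4 × 5.67×10⁻⁸)]^(1/4) = (1.86×10⁹)^(1/4) = 208 K.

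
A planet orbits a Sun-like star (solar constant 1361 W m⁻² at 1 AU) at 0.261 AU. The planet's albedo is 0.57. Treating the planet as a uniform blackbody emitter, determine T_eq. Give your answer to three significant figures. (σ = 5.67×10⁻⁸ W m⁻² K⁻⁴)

T_eq ≈ 441 K

Flux at 0.261 AU: S = 1361/0.261² = 2.00×10⁴ W m⁻².
Energy balance: absorbed = emitted ⇒ πR²·S(1−A) = 4πR²·σT_eq⁴, so T_eq⁴ = S(1−A)/(4σ).
T_eq = [2.00×10⁴ × 0.43 / (4 × 5.67×10⁻⁸)]^(1/4) = (3.79×10¹⁰)^(1/4) = 441 K.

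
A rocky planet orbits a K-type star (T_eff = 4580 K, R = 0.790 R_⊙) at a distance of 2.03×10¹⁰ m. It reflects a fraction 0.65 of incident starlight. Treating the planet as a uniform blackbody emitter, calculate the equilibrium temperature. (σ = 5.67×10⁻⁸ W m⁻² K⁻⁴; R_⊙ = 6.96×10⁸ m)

T_eq ≈ 410 K

R_⋆ = 0.790 × 6.96×10⁸ = 5.50×10⁸ m.
L = 4πR_⋆²σT_⋆⁴ = 4π(5.50×10⁸)² × 5.67×10⁻⁸ × (4580)⁴ = 9.48×10²⁵ W.
S = L/(4πd²) = 1.83×10⁴ W m⁻².
Energy balance: absorbed = emitted ⇒ πR²·S(1−A) = 4πR²·σT_eq⁴, so T_eq⁴ = S(1−A)/(4σ).
T_eq = [1.83×10⁴ × 0.35 / (4 × 5.67×10⁻⁸)]^(1/4) = (2.82×10¹⁰)^(1/4) = 410 K.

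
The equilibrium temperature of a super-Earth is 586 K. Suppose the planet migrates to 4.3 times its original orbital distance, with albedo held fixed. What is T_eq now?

T_eq ≈ 283 K

T_eq ∝ L^(1/4) · d^(−1/2).
T′ = 586 / 4.3^(1/2) = 283 K.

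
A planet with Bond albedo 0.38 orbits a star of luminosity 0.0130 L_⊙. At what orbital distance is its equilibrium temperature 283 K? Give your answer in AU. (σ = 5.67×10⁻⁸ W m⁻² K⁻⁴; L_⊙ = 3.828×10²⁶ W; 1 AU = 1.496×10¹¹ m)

d ≈ 0.0868 AU

L = 0.0130 × 3.828×10²⁶ = 4.98×10²⁴ W.
From T_eq⁴ = L(1−A)/(16πσd²): d = √[L(1−A)/(16πσT_eq⁴)].
d = √[4.98×10²⁴ × 0.62 / (16π × 5.67×10⁻⁸ × (283)⁴)] = 1.30×10¹⁰ m = 0.0868 AU.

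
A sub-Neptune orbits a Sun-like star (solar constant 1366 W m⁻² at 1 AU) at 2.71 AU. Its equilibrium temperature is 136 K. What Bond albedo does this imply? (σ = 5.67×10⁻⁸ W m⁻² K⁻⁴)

A ≈ 0.58

Flux at 2.71 AU: S = 1366/2.71² = 186 W m⁻².
From T_eq⁴ = S(1−A)/(4σ): 1−A = 4σT_eq⁴/S.
1−A = 4 × 5.67×10⁻⁸ × (136)⁴ / 186 = 0.417.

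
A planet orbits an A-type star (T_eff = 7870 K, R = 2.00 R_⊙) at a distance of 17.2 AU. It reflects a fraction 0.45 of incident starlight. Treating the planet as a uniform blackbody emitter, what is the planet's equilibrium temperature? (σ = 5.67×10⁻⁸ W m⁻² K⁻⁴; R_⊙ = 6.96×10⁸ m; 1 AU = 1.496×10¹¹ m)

R_⋆ = 2.00 × 6.96×10⁸ = 1.39×10⁹ m.
d = 17.2 AU = 2.57×10¹² m.
L = 4πR_⋆²σT_⋆⁴ = 4π(1.39×10⁹)² × 5.67×10⁻⁸ × (7870)⁴ = 5.30×10²⁷ W.
S = L/(4πd²) = 63.7 W m⁻².
Energy balance: absorbed = emitted ⇒ πR²·S(1−A) = 4πR²·σT_eq⁴, so T_eq⁴ = S(1−A)/(4σ).
T_eq = [63.7 × 0.55 / (4 × 5.67×10⁻⁸)]^(1/4) = (1.54×10⁸)^(1/4) = 111 K.

T_eq ≈ 111 K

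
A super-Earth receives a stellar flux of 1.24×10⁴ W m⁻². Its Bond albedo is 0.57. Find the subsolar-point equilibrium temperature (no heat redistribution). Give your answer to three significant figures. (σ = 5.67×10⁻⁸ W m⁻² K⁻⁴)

T_ss ≈ 554 K

At the subsolar point the surface absorbs S(1−A) and emits σT⁴ per unit area — no factor of 4, since only the local patch is in balance.
T = [1.24×10⁴ × 0.43 / 5.67×10⁻⁸]^(1/4) = (9.40×10¹⁰)^(1/4) = 554 K.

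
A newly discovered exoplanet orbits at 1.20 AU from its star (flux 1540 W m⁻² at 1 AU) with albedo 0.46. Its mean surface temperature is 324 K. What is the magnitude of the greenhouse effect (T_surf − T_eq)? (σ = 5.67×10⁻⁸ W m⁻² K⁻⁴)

S = 1540/1.20² = 1069 W m⁻².
T_eq = [S(1−A)/(4σ)]^(1/4) = [1069×0.54/(4×5.67×10⁻⁸)]^(1/4) = 224.6 K.
ΔT = T_surf − T_eq = 324 − 224.6.

ΔT ≈ 99.4 K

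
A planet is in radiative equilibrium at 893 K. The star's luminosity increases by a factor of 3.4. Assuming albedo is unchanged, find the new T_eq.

T_eq ≈ 1210 K

T_eq ∝ L^(1/4) · d^(−1/2).
T′ = 893 × 3.4^(1/4) = 1210 K.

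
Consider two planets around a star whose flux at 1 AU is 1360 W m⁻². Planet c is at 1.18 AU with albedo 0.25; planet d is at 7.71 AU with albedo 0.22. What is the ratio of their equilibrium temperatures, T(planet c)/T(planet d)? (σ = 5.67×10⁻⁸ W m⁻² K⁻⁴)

T₁/T₂ ≈ 2.531

T_eq = [S₀(1−A)/(4σd²)]^(1/4), so T ∝ (1−A)^(1/4) / √d.
T₁ = [1360×0.75/(4×5.67×10⁻⁸×1.18²)]^(1/4) = 238.40 K.
T₂ = [1360×0.78/(4×5.67×10⁻⁸×7.71²)]^(1/4) = 94.18 K.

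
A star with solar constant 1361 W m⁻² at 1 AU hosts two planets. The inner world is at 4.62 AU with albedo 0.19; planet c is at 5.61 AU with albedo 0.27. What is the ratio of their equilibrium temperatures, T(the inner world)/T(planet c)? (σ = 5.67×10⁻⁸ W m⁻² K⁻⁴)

T₁/T₂ ≈ 1.131

T_eq = [S₀(1−A)/(4σd²)]^(1/4), so T ∝ (1−A)^(1/4) / √d.
T₁ = [1361×0.81/(4×5.67×10⁻⁸×4.62²)]^(1/4) = 122.84 K.
T₂ = [1361×0.73/(4×5.67×10⁻⁸×5.61²)]^(1/4) = 108.62 K.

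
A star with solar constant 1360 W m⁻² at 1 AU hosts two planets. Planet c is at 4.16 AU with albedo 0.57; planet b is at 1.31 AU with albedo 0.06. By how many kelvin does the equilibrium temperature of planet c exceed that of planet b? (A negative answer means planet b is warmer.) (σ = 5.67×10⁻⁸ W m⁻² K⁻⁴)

T_eq = [S₀(1−A)/(4σd²)]^(1/4), so T ∝ (1−A)^(1/4) / √d.
T₁ = [1360×0.43/(4×5.67×10⁻⁸×4.16²)]^(1/4) = 110.48 K.
T₂ = [1360×0.94/(4×5.67×10⁻⁸×1.31²)]^(1/4) = 239.40 K.

ΔT ≈ -128.9 K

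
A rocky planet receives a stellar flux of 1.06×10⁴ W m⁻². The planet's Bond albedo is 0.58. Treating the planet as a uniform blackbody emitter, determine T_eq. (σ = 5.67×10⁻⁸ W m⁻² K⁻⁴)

T_eq ≈ 374 K

Energy balance: absorbed = emitted ⇒ πR²·S(1−A) = 4πR²·σT_eq⁴, so T_eq⁴ = S(1−A)/(4σ).
T_eq = [1.06×10⁴ × 0.42 / (4 × 5.67×10⁻⁸)]^(1/4) = (1.96×10¹⁰)^(1/4) = 374 K.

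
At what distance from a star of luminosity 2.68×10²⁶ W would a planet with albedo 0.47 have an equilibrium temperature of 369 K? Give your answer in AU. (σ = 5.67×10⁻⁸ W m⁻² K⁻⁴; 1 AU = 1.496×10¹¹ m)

From T_eq⁴ = L(1−A)/(16πσd²): d = √[L(1−A)/(16πσT_eq⁴)].
d = √[2.68×10²⁶ × 0.53 / (16π × 5.67×10⁻⁸ × (369)⁴)] = 5.18×10¹⁰ m = 0.347 AU.

d ≈ 0.347 AU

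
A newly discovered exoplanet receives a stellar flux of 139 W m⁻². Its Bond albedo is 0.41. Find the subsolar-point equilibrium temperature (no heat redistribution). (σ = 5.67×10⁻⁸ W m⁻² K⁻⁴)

T_ss ≈ 195 K

At the subsolar point the surface absorbs S(1−A) and emits σT⁴ per unit area — no factor of 4, since only the local patch is in balance.
T = [139 × 0.59 / 5.67×10⁻⁸]^(1/4) = (1.45×10⁹)^(1/4) = 195 K.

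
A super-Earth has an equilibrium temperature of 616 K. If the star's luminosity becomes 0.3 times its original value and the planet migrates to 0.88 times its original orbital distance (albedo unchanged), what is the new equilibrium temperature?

T_eq ∝ L^(1/4) · d^(−1/2).
T′ = 616 × 0.3^(1/4) / 0.88^(1/2) = 486 K.

T_eq ≈ 486 K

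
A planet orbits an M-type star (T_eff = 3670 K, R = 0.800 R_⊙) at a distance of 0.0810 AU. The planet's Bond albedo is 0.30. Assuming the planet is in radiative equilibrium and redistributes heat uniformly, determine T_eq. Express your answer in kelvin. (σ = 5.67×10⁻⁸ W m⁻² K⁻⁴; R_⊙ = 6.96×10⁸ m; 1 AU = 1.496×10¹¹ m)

T_eq ≈ 509 K

R_⋆ = 0.800 × 6.96×10⁸ = 5.57×10⁸ m.
d = 0.0810 AU = 1.21×10¹⁰ m.
L = 4πR_⋆²σT_⋆⁴ = 4π(5.57×10⁸)² × 5.67×10⁻⁸ × (3670)⁴ = 4.01×10²⁵ W.
S = L/(4πd²) = 2.17×10⁴ W m⁻².
Energy balance: absorbed = emitted ⇒ πR²·S(1−A) = 4πR²·σT_eq⁴, so T_eq⁴ = S(1−A)/(4σ).
T_eq = [2.17×10⁴ × 0.70 / (4 × 5.67×10⁻⁸)]^(1/4) = (6.70×10¹⁰)^(1/4) = 509 K.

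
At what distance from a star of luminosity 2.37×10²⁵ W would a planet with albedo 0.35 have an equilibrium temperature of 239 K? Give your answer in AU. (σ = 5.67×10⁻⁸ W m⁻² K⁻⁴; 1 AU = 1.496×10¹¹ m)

d ≈ 0.272 AU

From T_eq⁴ = L(1−A)/(16πσd²): d = √[L(1−A)/(16πσT_eq⁴)].
d = √[2.37×10²⁵ × 0.65 / (16π × 5.67×10⁻⁸ × (239)⁴)] = 4.07×10¹⁰ m = 0.272 AU.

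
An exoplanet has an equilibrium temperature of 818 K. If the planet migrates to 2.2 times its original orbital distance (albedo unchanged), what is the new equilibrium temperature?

T_eq ≈ 551 K

T_eq ∝ L^(1/4) · d^(−1/2).
T′ = 818 / 2.2^(1/2) = 551 K.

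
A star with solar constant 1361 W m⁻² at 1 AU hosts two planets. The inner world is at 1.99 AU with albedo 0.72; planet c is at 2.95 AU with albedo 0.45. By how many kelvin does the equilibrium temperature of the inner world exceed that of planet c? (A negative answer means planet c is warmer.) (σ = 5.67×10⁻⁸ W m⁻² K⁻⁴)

T_eq = [S₀(1−A)/(4σd²)]^(1/4), so T ∝ (1−A)^(1/4) / √d.
T₁ = [1361×0.28/(4×5.67×10⁻⁸×1.99²)]^(1/4) = 143.52 K.
T₂ = [1361×0.55/(4×5.67×10⁻⁸×2.95²)]^(1/4) = 139.55 K.

ΔT ≈ 4.0 K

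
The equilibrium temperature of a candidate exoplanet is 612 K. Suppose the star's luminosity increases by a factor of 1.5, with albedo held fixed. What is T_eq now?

T_eq ≈ 677 K

T_eq ∝ L^(1/4) · d^(−1/2).
T′ = 612 × 1.5^(1/4) = 677 K.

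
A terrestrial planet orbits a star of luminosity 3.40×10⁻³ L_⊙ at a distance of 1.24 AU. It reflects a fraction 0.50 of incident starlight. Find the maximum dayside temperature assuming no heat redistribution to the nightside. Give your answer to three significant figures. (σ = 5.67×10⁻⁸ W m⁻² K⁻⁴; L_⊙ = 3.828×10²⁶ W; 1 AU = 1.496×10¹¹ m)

T_ss ≈ 71.8 K

d = 1.24 AU = 1.86×10¹¹ m.
L = 3.40×10⁻³ × 3.828×10²⁶ = 1.30×10²⁴ W.
Flux: S = L/(4πd²) = 1.30×10²⁴/(4π×(1.86×10¹¹)²) = 3.01 W m⁻².
With no redistribution each surface element balances locally: S(1−A) = σT⁴.
T = [3.01 × 0.50 / 5.67×10⁻⁸]^(1/4) = (2.65×10⁷)^(1/4) = 71.8 K.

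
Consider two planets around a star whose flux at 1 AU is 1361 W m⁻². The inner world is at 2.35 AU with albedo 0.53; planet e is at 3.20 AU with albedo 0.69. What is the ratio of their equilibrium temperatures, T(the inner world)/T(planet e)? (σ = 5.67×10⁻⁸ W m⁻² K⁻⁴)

T_eq = [S₀(1−A)/(4σd²)]^(1/4), so T ∝ (1−A)^(1/4) / √d.
T₁ = [1361×0.47/(4×5.67×10⁻⁸×2.35²)]^(1/4) = 150.33 K.
T₂ = [1361×0.31/(4×5.67×10⁻⁸×3.20²)]^(1/4) = 116.10 K.

T₁/T₂ ≈ 1.295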